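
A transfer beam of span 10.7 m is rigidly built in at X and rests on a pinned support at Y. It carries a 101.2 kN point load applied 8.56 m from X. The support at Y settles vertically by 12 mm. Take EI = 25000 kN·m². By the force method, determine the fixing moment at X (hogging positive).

Release the roller at Y. Primary structure: cantilever fixed at X.
Primary-structure tip deflection at Y by superposition:
  point load 101.2 at a = 8.56: Pa²(3L − a)/(6EI) = 29093/EI
Tip deflection under a unit load at Y: L³/(3EI) = 408.3/EI.
With EI = 25000 kN·m²: δ_0 = 1.1637 m and δ_{YY} = 0.016334 m/kN.
Compatibility — the beam at Y must follow the support down by 0.012 m: δ_0 − R_Y·δ_{YY} = 0.012, so R_Y = (1.1637 − 0.012)/0.016334 = 70.51 kN.
Moment equilibrium about X: M_X = Σ(load moments about X) − R_Y·L = 866.3 − 70.51×10.7 = 111.8 kN·m.

M_X = 111.8 kN·m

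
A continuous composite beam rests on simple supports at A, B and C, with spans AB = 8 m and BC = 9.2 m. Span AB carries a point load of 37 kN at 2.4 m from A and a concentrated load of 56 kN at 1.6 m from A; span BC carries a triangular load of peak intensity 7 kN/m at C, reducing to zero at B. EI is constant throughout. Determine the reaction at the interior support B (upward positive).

R_B = 46.42 kN

Insert a hinge at B; M_B is the redundant, and each span becomes simply supported.
End slopes at the hinge B, treating each span as simply supported:
  span AB: point load 37 at a = 2.4: Pab(L + a)/(6LEI) = 107.7/EI
  span AB: point load 56 at a = 1.6: Pab(L + a)/(6LEI) = 114.7/EI
  span BC: triangular load, peak 7: 7w₀L³/(360EI) = 106/EI
  relative rotation θ_0 = (222.4 + 106)/EI = 328.4/EI
A unit hogging moment at B produces rotation L₁/(3EI) + L₂/(3EI) = 5.733/EI.
Compatibility: M_B·(L₁+L₂)/(3EI) = θ_0, giving M_B = 57.28 kN·m (hogging).
Span AB, ΣM about A with M_B applied at B: R_B^{AB}·8 = 178.4 + 57.28, so R_B^{AB} = 29.46 kN and R_A = 93 − 29.46 = 63.54 kN.
Span BC, ΣM about C: R_B^{BC}·9.2 = 98.75 + 57.28, so R_B^{BC} = 16.96 kN and R_C = 32.2 − 16.96 = 15.24 kN.
R_B = 29.46 + 16.96 = 46.42 kN.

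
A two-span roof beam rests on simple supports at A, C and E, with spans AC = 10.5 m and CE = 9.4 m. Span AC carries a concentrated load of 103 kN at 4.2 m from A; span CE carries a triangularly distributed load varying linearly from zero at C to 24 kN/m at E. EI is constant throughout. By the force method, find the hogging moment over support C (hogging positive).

Take M_C as the redundant. Released structure: two simple spans AC and CE with a hinge at C.
Discontinuity in slope at C on the released structure — sum the simple-span end rotations:
  span AC: point load 103 at a = 4.2: Pab(L + a)/(6LEI) = 635.9/EI
  span CE: triangular load, peak 24: 7w₀L³/(360EI) = 387.6/EI
  relative rotation θ_0 = (635.9 + 387.6)/EI = 1024/EI
A unit hogging moment at C produces rotation L₁/(3EI) + L₂/(3EI) = 6.633/EI.
Compatibility: M_C·(L₁+L₂)/(3EI) = θ_0, giving M_C = 154.3 kN·m (hogging).

M_C = 154.3 kN·m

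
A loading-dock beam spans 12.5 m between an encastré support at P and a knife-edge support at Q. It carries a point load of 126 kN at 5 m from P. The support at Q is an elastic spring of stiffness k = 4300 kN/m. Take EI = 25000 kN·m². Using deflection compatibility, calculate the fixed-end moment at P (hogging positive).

Release the roller at Q. Primary structure: cantilever fixed at P.
Primary-structure tip deflection at Q by superposition:
  point load 126 at a = 5: Pa²(3L − a)/(6EI) = 17062/EI
Tip deflection under a unit load at Q: L³/(3EI) = 651/EI.
With EI = 25000 kN·m²: δ_0 = 0.6825 m and δ_{QQ} = 0.026042 m/kN.
Compatibility — the spring shortens by R_Q/k under the reaction it provides: δ_0 − R_Q·δ_{QQ} = R_Q/k. With 1/k = 0.000233 m/kN, R_Q = δ_0 / (δ_{QQ} + 1/k) = 0.6825 / (0.026042 + 0.000233) = 25.98 kN.
Moment equilibrium about P: M_P = Σ(load moments about P) − R_Q·L = 630 − 25.98×12.5 = 305.3 kN·m.

M_P = 305.3 kN·m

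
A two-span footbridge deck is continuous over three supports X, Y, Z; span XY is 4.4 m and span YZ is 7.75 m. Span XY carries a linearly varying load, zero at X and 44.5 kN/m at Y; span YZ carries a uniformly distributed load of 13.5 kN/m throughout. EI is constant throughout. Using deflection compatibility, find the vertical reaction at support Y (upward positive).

R_Y = 148 kN

Take M_Y as the redundant. Released structure: two simple spans XY and YZ with a hinge at Y.
Discontinuity in slope at Y on the released structure — sum the simple-span end rotations:
  span XY: triangular load, peak 44.5: w₀L³/(45EI) = 84.24/EI
  span YZ: UDL 13.5: wL³/(24EI) = 261.8/EI
  relative rotation θ_0 = (84.24 + 261.8)/EI = 346.1/EI
A unit hogging moment at Y produces rotation L₁/(3EI) + L₂/(3EI) = 4.05/EI.
Compatibility: M_Y·(L₁+L₂)/(3EI) = θ_0, giving M_Y = 85.45 kN·m (hogging).
Span XY, ΣM about X with M_Y applied at Y: R_Y^{XY}·4.4 = 287.2 + 85.45, so R_Y^{XY} = 84.69 kN and R_X = 97.9 − 84.69 = 13.21 kN.
Span YZ, ΣM about Z: R_Y^{YZ}·7.75 = 405.4 + 85.45, so R_Y^{YZ} = 63.34 kN and R_Z = 104.6 − 63.34 = 41.29 kN.
R_Y = 84.69 + 63.34 = 148 kN.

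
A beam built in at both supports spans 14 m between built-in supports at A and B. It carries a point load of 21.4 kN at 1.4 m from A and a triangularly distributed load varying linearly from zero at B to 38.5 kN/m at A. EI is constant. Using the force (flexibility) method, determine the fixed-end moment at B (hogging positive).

Take the two fixed-end moments M_A, M_B as redundants; the released structure is the simple span AB.
End rotations of the released simple span under the applied load (×1/EI):
  at A: point load 21.4 at a = 1.4: Pab(L + b)/(6LEI) = 119.5/EI
  at B: point load 21.4 at a = 1.4: Pab(L + a)/(6LEI) = 69.21/EI
  at A: triangular load, peak 38.5: w₀L³/(45EI) = 2348/EI
  at B: triangular load, peak 38.5: 7w₀L³/(360EI) = 2054/EI
  θ_A0 = 2467/EI,  θ_B0 = 2123/EI
Flexibility coefficients: a unit moment at one end gives L/(3EI) there and L/(6EI) at the far end, so f₁₁ = f₂₂ = 4.667/EI and f₁₂ = f₂₁ = 2.333/EI.
Compatibility — zero rotation at each built-in end:
  4.667 M_A + 2.333 M_B = 2467
  2.333 M_A + 4.667 M_B = 2123
Solving the pair gives M_A = 401.6 kN·m and M_B = 254.2 kN·m (hogging).

M_B = 254.2 kN·m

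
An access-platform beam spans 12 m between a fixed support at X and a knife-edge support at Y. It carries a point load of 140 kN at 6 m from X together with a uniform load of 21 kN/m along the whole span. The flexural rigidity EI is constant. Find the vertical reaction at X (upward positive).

R_X = 253.8 kN

Release the roller at Y. Primary structure: cantilever fixed at X.
Free-end deflection of the primary structure under the applied loading (downward +):
  point load 140 at a = 6: Pa²(3L − a)/(6EI) = 25200/EI
  UDL 21: wL⁴/(8EI) = 54432/EI
  δ_0 = 79632/EI
Tip deflection under a unit load at Y: L³/(3EI) = 576/EI.
Compatibility at Y: δ_0 − R_Y·δ_{YY} = 0, so R_Y = 79632/576 = 138.2 kN.
Vertical equilibrium: R_X = ΣP − R_Y = 392 − 138.2 = 253.8 kN.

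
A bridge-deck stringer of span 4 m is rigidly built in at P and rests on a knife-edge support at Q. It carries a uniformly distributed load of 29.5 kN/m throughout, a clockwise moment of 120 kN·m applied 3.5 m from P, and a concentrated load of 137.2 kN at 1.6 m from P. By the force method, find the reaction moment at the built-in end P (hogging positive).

M_P = 107.2 kN·m

Take the reaction at Q as the redundant and release it; the primary structure is a cantilever fixed at P.
Deflection at Q on the released cantilever, summing each load's contribution:
  UDL 29.5: wL⁴/(8EI) = 944/EI
  clockwise couple 120 at a = 3.5: M₀a(2L − a)/(2EI) = 945/EI
  point load 137.2 at a = 1.6: Pa²(3L − a)/(6EI) = 608.8/EI
  δ_0 = 2498/EI
Flexibility coefficient — unit upward force at Q: δ_{QQ} = L³/(3EI) = 21.33/EI.
The prop prevents deflection at Q: R_Q = δ_0/δ_{QQ} = 2498/21.33 = 117.1 kN.
Moment equilibrium about P: M_P = Σ(load moments about P) − R_Q·L = 575.5 − 117.1×4 = 107.2 kN·m.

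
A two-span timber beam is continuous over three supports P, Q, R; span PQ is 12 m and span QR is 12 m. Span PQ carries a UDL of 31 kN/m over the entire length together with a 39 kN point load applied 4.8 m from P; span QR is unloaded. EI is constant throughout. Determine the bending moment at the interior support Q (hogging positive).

Release continuity at Q by inserting a hinge; the redundant is the internal moment M_Q. The primary structure is two simply-supported spans PQ and QR.
Discontinuity in slope at Q on the released structure — sum the simple-span end rotations:
  span PQ: UDL 31: wL³/(24EI) = 2232/EI
  span PQ: point load 39 at a = 4.8: Pab(L + a)/(6LEI) = 314.5/EI
  relative rotation θ_0 = (2546 + 0)/EI = 2546/EI
A unit hogging moment at Q produces rotation L₁/(3EI) + L₂/(3EI) = 8/EI.
Compatibility: M_Q·(L₁+L₂)/(3EI) = θ_0, giving M_Q = 318.3 kN·m (hogging).

M_Q = 318.3 kN·m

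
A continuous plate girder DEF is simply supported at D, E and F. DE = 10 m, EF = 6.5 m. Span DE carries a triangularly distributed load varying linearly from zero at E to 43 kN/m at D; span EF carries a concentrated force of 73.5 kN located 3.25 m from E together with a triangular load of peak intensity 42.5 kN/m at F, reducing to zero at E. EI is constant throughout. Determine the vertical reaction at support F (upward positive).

Release continuity at E by inserting a hinge; the redundant is the internal moment M_E. The primary structure is two simply-supported spans DE and EF.
Rotations at E on the released spans (each span's end-slope, ×1/EI):
  span DE: triangular load, peak 43: 7w₀L³/(360EI) = 836.1/EI
  span EF: point load 73.5 at a = 3.25: Pab(L + b)/(6LEI) = 194.1/EI
  span EF: triangular load, peak 42.5: 7w₀L³/(360EI) = 226.9/EI
  relative rotation θ_0 = (836.1 + 421)/EI = 1257/EI
A unit hogging moment at E produces rotation L₁/(3EI) + L₂/(3EI) = 5.5/EI.
Compatibility: M_E·(L₁+L₂)/(3EI) = θ_0, giving M_E = 228.6 kN·m (hogging).
Span EF, ΣM about F: R_E^{EF}·6.5 = 538.1 + 228.6, so R_E^{EF} = 118 kN and R_F = 211.6 − 118 = 93.67 kN.

R_F = 93.67 kN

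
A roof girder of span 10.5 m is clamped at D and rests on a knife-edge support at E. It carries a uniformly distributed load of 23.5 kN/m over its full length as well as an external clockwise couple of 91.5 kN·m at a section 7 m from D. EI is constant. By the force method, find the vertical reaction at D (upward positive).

Choose R_E as the redundant. The primary structure is the cantilever fixed at D.
Downward deflection at the released point E due to the loads:
  UDL 23.5: wL⁴/(8EI) = 35705/EI
  clockwise couple 91.5 at a = 7: M₀a(2L − a)/(2EI) = 4484/EI
  δ_0 = 40189/EI
Tip deflection under a unit load at E: L³/(3EI) = 385.9/EI.
Compatibility at E: δ_0 − R_E·δ_{EE} = 0, so R_E = 40189/385.9 = 104.2 kN.
Vertical equilibrium: R_D = ΣP − R_E = 246.8 − 104.2 = 142.6 kN.

R_D = 142.6 kN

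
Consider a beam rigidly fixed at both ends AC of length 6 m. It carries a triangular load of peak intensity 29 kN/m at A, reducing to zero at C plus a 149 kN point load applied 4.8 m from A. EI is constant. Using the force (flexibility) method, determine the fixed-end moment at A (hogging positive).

Take the two fixed-end moments M_A, M_C as redundants; the released structure is the simple span AC.
On the primary (simply-supported) span, the end slopes from the loading are:
  at A: triangular load, peak 29: w₀L³/(45EI) = 139.2/EI
  at C: triangular load, peak 29: 7w₀L³/(360EI) = 121.8/EI
  at A: point load 149 at a = 4.8: Pab(L + b)/(6LEI) = 171.6/EI
  at C: point load 149 at a = 4.8: Pab(L + a)/(6LEI) = 257.5/EI
  θ_A0 = 310.8/EI,  θ_C0 = 379.3/EI
Flexibility coefficients: a unit moment at one end gives L/(3EI) there and L/(6EI) at the far end, so f₁₁ = f₂₂ = 2/EI and f₁₂ = f₂₁ = 1/EI.
Compatibility — zero rotation at each built-in end:
  2 M_A + 1 M_C = 310.8
  1 M_A + 2 M_C = 379.3
Solving the pair gives M_A = 80.81 kN·m and M_C = 149.2 kN·m (hogging).

M_A = 80.81 kN·m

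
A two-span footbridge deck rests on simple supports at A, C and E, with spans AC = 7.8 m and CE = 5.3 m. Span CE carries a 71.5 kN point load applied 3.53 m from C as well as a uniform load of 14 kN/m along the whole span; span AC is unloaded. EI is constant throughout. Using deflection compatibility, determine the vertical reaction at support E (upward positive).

R_E = 76.68 kN

Insert a hinge at C; M_C is the redundant, and each span becomes simply supported.
End slopes at the hinge C, treating each span as simply supported:
  span CE: point load 71.5 at a = 3.53: Pab(L + b)/(6LEI) = 99.32/EI
  span CE: UDL 14: wL³/(24EI) = 86.84/EI
  relative rotation θ_0 = (0 + 186.2)/EI = 186.2/EI
A unit hogging moment at C produces rotation L₁/(3EI) + L₂/(3EI) = 4.367/EI.
Slope continuity at C: θ_0 = M_C·4.367/EI, so M_C = 186.2/4.367 = 42.63 kN·m (hogging).
Span CE, ΣM about E: R_C^{CE}·5.3 = 323.2 + 42.63, so R_C^{CE} = 69.02 kN and R_E = 145.7 − 69.02 = 76.68 kN.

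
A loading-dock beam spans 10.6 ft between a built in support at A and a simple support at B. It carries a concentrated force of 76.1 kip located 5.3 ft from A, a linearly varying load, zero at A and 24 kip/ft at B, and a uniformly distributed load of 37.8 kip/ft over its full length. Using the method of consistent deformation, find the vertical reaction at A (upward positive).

R_A = 360 kip

Choose R_B as the redundant. The primary structure is the cantilever fixed at A.
Downward deflection at the released point B due to the loads:
  point load 76.1 at a = 5.3: Pa²(3L − a)/(6EI) = 9441/EI
  triangular load, peak 24 at the free end: 11w₀L⁴/(120EI) = 27774/EI
  UDL 37.8: wL⁴/(8EI) = 59652/EI
  δ_0 = 96868/EI
Tip deflection under a unit load at B: L³/(3EI) = 397/EI.
Compatibility at B: δ_0 − R_B·δ_{BB} = 0, so R_B = 96868/397 = 244 kip.
Vertical equilibrium: R_A = ΣP − R_B = 604 − 244 = 360 kip.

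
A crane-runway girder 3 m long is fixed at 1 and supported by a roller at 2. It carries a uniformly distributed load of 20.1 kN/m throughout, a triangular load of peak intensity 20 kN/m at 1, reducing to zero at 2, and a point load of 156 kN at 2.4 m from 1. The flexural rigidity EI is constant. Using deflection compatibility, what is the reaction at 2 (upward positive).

Release the roller at 2. Primary structure: cantilever fixed at 1.
Primary-structure tip deflection at 2 by superposition:
  UDL 20.1: wL⁴/(8EI) = 203.5/EI
  triangular load, peak 20 at the fixed end: w₀L⁴/(30EI) = 54/EI
  point load 156 at a = 2.4: Pa²(3L − a)/(6EI) = 988.4/EI
  δ_0 = 1246/EI
Flexibility coefficient — unit upward force at 2: δ_{22} = L³/(3EI) = 9/EI.
The prop prevents deflection at 2: R_2 = δ_0/δ_{22} = 1246/9 = 138.4 kN.

R_2 = 138.4 kN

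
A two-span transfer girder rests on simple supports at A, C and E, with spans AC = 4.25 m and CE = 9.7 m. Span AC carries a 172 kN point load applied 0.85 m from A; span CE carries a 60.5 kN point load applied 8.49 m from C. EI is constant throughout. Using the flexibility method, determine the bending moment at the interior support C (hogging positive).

M_C = 46.43 kN·m

Take M_C as the redundant. Released structure: two simple spans AC and CE with a hinge at C.
Rotations at C on the released spans (each span's end-slope, ×1/EI):
  span AC: point load 172 at a = 0.85: Pab(L + a)/(6LEI) = 99.42/EI
  span CE: point load 60.5 at a = 8.49: Pab(L + b)/(6LEI) = 116.5/EI
  relative rotation θ_0 = (99.42 + 116.5)/EI = 215.9/EI
A unit hogging moment at C produces rotation L₁/(3EI) + L₂/(3EI) = 4.65/EI.
Compatibility: M_C·(L₁+L₂)/(3EI) = θ_0, giving M_C = 46.43 kN·m (hogging).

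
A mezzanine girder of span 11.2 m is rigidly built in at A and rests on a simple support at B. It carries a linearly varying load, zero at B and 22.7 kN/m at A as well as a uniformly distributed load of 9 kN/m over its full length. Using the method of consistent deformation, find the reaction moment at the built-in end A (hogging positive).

Remove the prop at B; the released (primary) structure is a cantilever built in at A.
Deflection at B on the released cantilever, summing each load's contribution:
  triangular load, peak 22.7 at the fixed end: w₀L⁴/(30EI) = 11906/EI
  UDL 9: wL⁴/(8EI) = 17702/EI
  δ_0 = 29608/EI
Tip deflection under a unit load at B: L³/(3EI) = 468.3/EI.
The prop prevents deflection at B: R_B = δ_0/δ_{BB} = 29608/468.3 = 63.22 kN.
Moment equilibrium about A: M_A = Σ(load moments about A) − R_B·L = 1039 − 63.22×11.2 = 331 kN·m.

M_A = 331 kN·m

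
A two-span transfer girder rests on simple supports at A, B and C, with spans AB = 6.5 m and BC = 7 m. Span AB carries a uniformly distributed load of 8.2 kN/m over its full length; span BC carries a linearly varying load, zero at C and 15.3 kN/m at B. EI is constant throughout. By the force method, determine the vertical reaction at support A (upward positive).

Take M_B as the redundant. Released structure: two simple spans AB and BC with a hinge at B.
End slopes at the hinge B, treating each span as simply supported:
  span AB: UDL 8.2: wL³/(24EI) = 93.83/EI
  span BC: triangular load, peak 15.3: w₀L³/(45EI) = 116.6/EI
  relative rotation θ_0 = (93.83 + 116.6)/EI = 210.5/EI
A unit hogging moment at B produces rotation L₁/(3EI) + L₂/(3EI) = 4.5/EI.
Compatibility: M_B·(L₁+L₂)/(3EI) = θ_0, giving M_B = 46.77 kN·m (hogging).
Span AB, ΣM about A with M_B applied at B: R_B^{AB}·6.5 = 173.2 + 46.77, so R_B^{AB} = 33.84 kN and R_A = 53.3 − 33.84 = 19.46 kN.

R_A = 19.46 kN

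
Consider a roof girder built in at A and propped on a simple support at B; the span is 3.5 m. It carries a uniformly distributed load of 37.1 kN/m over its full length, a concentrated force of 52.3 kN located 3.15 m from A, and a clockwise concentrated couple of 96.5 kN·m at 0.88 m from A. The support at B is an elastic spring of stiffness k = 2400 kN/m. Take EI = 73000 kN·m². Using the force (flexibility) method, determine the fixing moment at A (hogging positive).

M_A = 363.9 kN·m

Remove the prop at B; the released (primary) structure is a cantilever built in at A.
Downward deflection at the released point B due to the loads:
  UDL 37.1: wL⁴/(8EI) = 695.9/EI
  point load 52.3 at a = 3.15: Pa²(3L − a)/(6EI) = 635.7/EI
  clockwise couple 96.5 at a = 0.88: M₀a(2L − a)/(2EI) = 259.9/EI
  δ_0 = 1591/EI
Flexibility coefficient — unit upward force at B: δ_{BB} = L³/(3EI) = 14.29/EI.
With EI = 73000 kN·m²: δ_0 = 0.021801 m and δ_{BB} = 0.000196 m/kN.
Compatibility — the spring shortens by R_B/k under the reaction it provides: δ_0 − R_B·δ_{BB} = R_B/k. With 1/k = 0.000417 m/kN, R_B = δ_0 / (δ_{BB} + 1/k) = 0.021801 / (0.000196 + 0.000417) = 35.6 kN.
Moment equilibrium about A: M_A = Σ(load moments about A) − R_B·L = 488.5 − 35.6×3.5 = 363.9 kN·m.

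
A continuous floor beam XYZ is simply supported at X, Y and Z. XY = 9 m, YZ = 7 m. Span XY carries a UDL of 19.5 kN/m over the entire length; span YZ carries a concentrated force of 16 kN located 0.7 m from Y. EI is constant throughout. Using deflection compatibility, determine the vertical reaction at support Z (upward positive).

R_Z = -14.86 kN

Take M_Y as the redundant. Released structure: two simple spans XY and YZ with a hinge at Y.
Rotations at Y on the released spans (each span's end-slope, ×1/EI):
  span XY: UDL 19.5: wL³/(24EI) = 592.3/EI
  span YZ: point load 16 at a = 0.7: Pab(L + b)/(6LEI) = 22.34/EI
  relative rotation θ_0 = (592.3 + 22.34)/EI = 614.7/EI
A unit hogging moment at Y produces rotation L₁/(3EI) + L₂/(3EI) = 5.333/EI.
Slope continuity at Y: θ_0 = M_Y·5.333/EI, so M_Y = 614.7/5.333 = 115.2 kN·m (hogging).
Span YZ, ΣM about Z: R_Y^{YZ}·7 = 100.8 + 115.2, so R_Y^{YZ} = 30.86 kN and R_Z = 16 − 30.86 = -14.86 kN.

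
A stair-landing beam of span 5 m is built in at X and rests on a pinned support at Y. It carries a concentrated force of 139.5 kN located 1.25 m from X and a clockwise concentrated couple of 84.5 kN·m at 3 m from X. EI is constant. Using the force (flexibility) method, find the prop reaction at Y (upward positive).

Take the reaction at Y as the redundant and release it; the primary structure is a cantilever fixed at X.
Free-end deflection of the primary structure under the applied loading (downward +):
  point load 139.5 at a = 1.25: Pa²(3L − a)/(6EI) = 499.5/EI
  clockwise couple 84.5 at a = 3: M₀a(2L − a)/(2EI) = 887.2/EI
  δ_0 = 1387/EI
Flexibility coefficient — unit upward force at Y: δ_{YY} = L³/(3EI) = 41.67/EI.
The prop prevents deflection at Y: R_Y = δ_0/δ_{YY} = 1387/41.67 = 33.28 kN.

R_Y = 33.28 kN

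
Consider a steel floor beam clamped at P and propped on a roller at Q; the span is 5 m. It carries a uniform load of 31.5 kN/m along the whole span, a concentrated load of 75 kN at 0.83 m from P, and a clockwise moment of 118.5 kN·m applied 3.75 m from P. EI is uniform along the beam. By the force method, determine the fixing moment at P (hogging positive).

M_P = 97.9 kN·m

Release the roller at Q. Primary structure: cantilever fixed at P.
Deflection at Q on the released cantilever, summing each load's contribution:
  UDL 31.5: wL⁴/(8EI) = 2461/EI
  point load 75 at a = 0.83: Pa²(3L − a)/(6EI) = 122/EI
  clockwise couple 118.5 at a = 3.75: M₀a(2L − a)/(2EI) = 1389/EI
  δ_0 = 3972/EI
Flexibility coefficient — unit upward force at Q: δ_{QQ} = L³/(3EI) = 41.67/EI.
The prop prevents deflection at Q: R_Q = δ_0/δ_{QQ} = 3972/41.67 = 95.32 kN.
Moment equilibrium about P: M_P = Σ(load moments about P) − R_Q·L = 574.5 − 95.32×5 = 97.9 kN·m.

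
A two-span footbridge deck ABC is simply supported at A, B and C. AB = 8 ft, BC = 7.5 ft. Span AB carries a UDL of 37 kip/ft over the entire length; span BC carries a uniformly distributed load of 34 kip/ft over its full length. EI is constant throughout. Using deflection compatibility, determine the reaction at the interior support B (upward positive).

Take M_B as the redundant. Released structure: two simple spans AB and BC with a hinge at B.
End slopes at the hinge B, treating each span as simply supported:
  span AB: UDL 37: wL³/(24EI) = 789.3/EI
  span BC: UDL 34: wL³/(24EI) = 597.7/EI
  relative rotation θ_0 = (789.3 + 597.7)/EI = 1387/EI
A unit hogging moment at B produces rotation L₁/(3EI) + L₂/(3EI) = 5.167/EI.
Slope continuity at B: θ_0 = M_B·5.167/EI, so M_B = 1387/5.167 = 268.4 kip·ft (hogging).
Span AB, ΣM about A with M_B applied at B: R_B^{AB}·8 = 1184 + 268.4, so R_B^{AB} = 181.6 kip and R_A = 296 − 181.6 = 114.4 kip.
Span BC, ΣM about C: R_B^{BC}·7.5 = 956.2 + 268.4, so R_B^{BC} = 163.3 kip and R_C = 255 − 163.3 = 91.71 kip.
R_B = 181.6 + 163.3 = 344.8 kip.

R_B = 344.8 kip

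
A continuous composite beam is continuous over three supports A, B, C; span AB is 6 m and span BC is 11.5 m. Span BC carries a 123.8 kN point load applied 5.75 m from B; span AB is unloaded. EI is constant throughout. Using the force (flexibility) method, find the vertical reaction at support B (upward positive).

R_B = 106.4 kN

Insert a hinge at B; M_B is the redundant, and each span becomes simply supported.
Discontinuity in slope at B on the released structure — sum the simple-span end rotations:
  span BC: point load 123.8 at a = 5.75: Pab(L + b)/(6LEI) = 1023/EI
  relative rotation θ_0 = (0 + 1023)/EI = 1023/EI
A unit hogging moment at B produces rotation L₁/(3EI) + L₂/(3EI) = 5.833/EI.
Slope continuity at B: θ_0 = M_B·5.833/EI, so M_B = 1023/5.833 = 175.4 kN·m (hogging).
Span AB, ΣM about A with M_B applied at B: R_B^{AB}·6 = 0 + 175.4, so R_B^{AB} = 29.24 kN and R_A = 0 − 29.24 = -29.24 kN.
Span BC, ΣM about C: R_B^{BC}·11.5 = 711.9 + 175.4, so R_B^{BC} = 77.15 kN and R_C = 123.8 − 77.15 = 46.65 kN.
R_B = 29.24 + 77.15 = 106.4 kN.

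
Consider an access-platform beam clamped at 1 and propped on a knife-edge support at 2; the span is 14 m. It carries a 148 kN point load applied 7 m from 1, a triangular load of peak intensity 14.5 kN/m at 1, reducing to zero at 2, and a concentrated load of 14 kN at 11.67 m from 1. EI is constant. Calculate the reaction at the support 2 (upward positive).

Remove the prop at 2; the released (primary) structure is a cantilever built in at 1.
Downward deflection at the released point 2 due to the loads:
  point load 148 at a = 7: Pa²(3L − a)/(6EI) = 42303/EI
  triangular load, peak 14.5 at the fixed end: w₀L⁴/(30EI) = 18568/EI
  point load 14 at a = 11.67: Pa²(3L − a)/(6EI) = 9638/EI
  δ_0 = 70509/EI
Flexibility coefficient — unit upward force at 2: δ_{22} = L³/(3EI) = 914.7/EI.
Compatibility at 2: δ_0 − R_2·δ_{22} = 0, so R_2 = 70509/914.7 = 77.09 kN.

R_2 = 77.09 kN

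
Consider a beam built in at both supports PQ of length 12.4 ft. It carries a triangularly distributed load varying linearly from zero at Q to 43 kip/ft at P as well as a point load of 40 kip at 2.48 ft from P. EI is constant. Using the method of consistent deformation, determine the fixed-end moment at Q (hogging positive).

M_Q = 236.3 kip·ft

Take the two fixed-end moments M_P, M_Q as redundants; the released structure is the simple span PQ.
End rotations of the released simple span under the applied load (×1/EI):
  at P: triangular load, peak 43: w₀L³/(45EI) = 1822/EI
  at Q: triangular load, peak 43: 7w₀L³/(360EI) = 1594/EI
  at P: point load 40 at a = 2.48: Pab(L + b)/(6LEI) = 295.2/EI
  at Q: point load 40 at a = 2.48: Pab(L + a)/(6LEI) = 196.8/EI
  θ_P0 = 2117/EI,  θ_Q0 = 1791/EI
Flexibility coefficients: a unit moment at one end gives L/(3EI) there and L/(6EI) at the far end, so f₁₁ = f₂₂ = 4.133/EI and f₁₂ = f₂₁ = 2.067/EI.
Compatibility — zero rotation at each built-in end:
  4.133 M_P + 2.067 M_Q = 2117
  2.067 M_P + 4.133 M_Q = 1791
Solving the pair gives M_P = 394.1 kip·ft and M_Q = 236.3 kip·ft (hogging).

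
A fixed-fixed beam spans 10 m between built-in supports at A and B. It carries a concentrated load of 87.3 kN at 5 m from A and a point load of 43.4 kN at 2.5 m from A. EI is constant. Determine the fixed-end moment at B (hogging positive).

Take the two fixed-end moments M_A, M_B as redundants; the released structure is the simple span AB.
Simple-span end rotations at A and B under the given loads:
  at A: point load 87.3 at a = 5: Pab(L + b)/(6LEI) = 545.6/EI
  at B: point load 87.3 at a = 5: Pab(L + a)/(6LEI) = 545.6/EI
  at A: point load 43.4 at a = 2.5: Pab(L + b)/(6LEI) = 237.3/EI
  at B: point load 43.4 at a = 2.5: Pab(L + a)/(6LEI) = 169.5/EI
  θ_A0 = 783/EI,  θ_B0 = 715.2/EI
Flexibility coefficients: a unit moment at one end gives L/(3EI) there and L/(6EI) at the far end, so f₁₁ = f₂₂ = 3.333/EI and f₁₂ = f₂₁ = 1.667/EI.
Compatibility — zero rotation at each built-in end:
  3.333 M_A + 1.667 M_B = 783
  1.667 M_A + 3.333 M_B = 715.2
Solving the pair gives M_A = 170.2 kN·m and M_B = 129.5 kN·m (hogging).

M_B = 129.5 kN·m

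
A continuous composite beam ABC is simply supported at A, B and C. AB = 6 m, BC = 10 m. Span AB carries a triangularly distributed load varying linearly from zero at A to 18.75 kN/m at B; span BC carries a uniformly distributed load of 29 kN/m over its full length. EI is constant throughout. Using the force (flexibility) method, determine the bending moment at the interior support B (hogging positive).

Insert a hinge at B; M_B is the redundant, and each span becomes simply supported.
Discontinuity in slope at B on the released structure — sum the simple-span end rotations:
  span AB: triangular load, peak 18.75: w₀L³/(45EI) = 90/EI
  span BC: UDL 29: wL³/(24EI) = 1208/EI
  relative rotation θ_0 = (90 + 1208)/EI = 1298/EI
A unit hogging moment at B produces rotation L₁/(3EI) + L₂/(3EI) = 5.333/EI.
Slope continuity at B: θ_0 = M_B·5.333/EI, so M_B = 1298/5.333 = 243.4 kN·m (hogging).

M_B = 243.4 kN·m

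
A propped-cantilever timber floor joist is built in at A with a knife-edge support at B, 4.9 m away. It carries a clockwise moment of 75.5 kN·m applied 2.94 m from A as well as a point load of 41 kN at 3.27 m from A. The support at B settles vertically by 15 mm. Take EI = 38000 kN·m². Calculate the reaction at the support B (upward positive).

R_B = 26.18 kN

Remove the prop at B; the released (primary) structure is a cantilever built in at A.
Free-end deflection of the primary structure under the applied loading (downward +):
  clockwise couple 75.5 at a = 2.94: M₀a(2L − a)/(2EI) = 761.4/EI
  point load 41 at a = 3.27: Pa²(3L − a)/(6EI) = 835.2/EI
  δ_0 = 1597/EI
Tip deflection under a unit load at B: L³/(3EI) = 39.22/EI.
With EI = 38000 kN·m²: δ_0 = 0.042014 m and δ_{BB} = 0.001032 m/kN.
Compatibility — the beam at B must follow the support down by 0.015 m: δ_0 − R_B·δ_{BB} = 0.015, so R_B = (0.042014 − 0.015)/0.001032 = 26.18 kN.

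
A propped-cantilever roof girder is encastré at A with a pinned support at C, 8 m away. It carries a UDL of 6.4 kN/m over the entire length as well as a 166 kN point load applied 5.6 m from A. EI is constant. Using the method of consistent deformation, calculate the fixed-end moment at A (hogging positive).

Choose R_C as the redundant. The primary structure is the cantilever fixed at A.
Free-end deflection of the primary structure under the applied loading (downward +):
  UDL 6.4: wL⁴/(8EI) = 3277/EI
  point load 166 at a = 5.6: Pa²(3L − a)/(6EI) = 15964/EI
  δ_0 = 19241/EI
Flexibility coefficient — unit upward force at C: δ_{CC} = L³/(3EI) = 170.7/EI.
The prop prevents deflection at C: R_C = δ_0/δ_{CC} = 19241/170.7 = 112.7 kN.
Moment equilibrium about A: M_A = Σ(load moments about A) − R_C·L = 1134 − 112.7×8 = 232.5 kN·m.

M_A = 232.5 kN·m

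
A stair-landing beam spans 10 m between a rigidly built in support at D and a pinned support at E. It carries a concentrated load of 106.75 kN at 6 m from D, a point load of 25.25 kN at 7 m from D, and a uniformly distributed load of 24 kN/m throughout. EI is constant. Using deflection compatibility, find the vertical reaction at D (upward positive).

Take the reaction at E as the redundant and release it; the primary structure is a cantilever fixed at D.
Primary-structure tip deflection at E by superposition:
  point load 106.75 at a = 6: Pa²(3L − a)/(6EI) = 15372/EI
  point load 25.25 at a = 7: Pa²(3L − a)/(6EI) = 4743/EI
  UDL 24: wL⁴/(8EI) = 30000/EI
  δ_0 = 50115/EI
Tip deflection under a unit load at E: L³/(3EI) = 333.3/EI.
Compatibility at E: δ_0 − R_E·δ_{EE} = 0, so R_E = 50115/333.3 = 150.3 kN.
Vertical equilibrium: R_D = ΣP − R_E = 372 − 150.3 = 221.7 kN.

R_D = 221.7 kN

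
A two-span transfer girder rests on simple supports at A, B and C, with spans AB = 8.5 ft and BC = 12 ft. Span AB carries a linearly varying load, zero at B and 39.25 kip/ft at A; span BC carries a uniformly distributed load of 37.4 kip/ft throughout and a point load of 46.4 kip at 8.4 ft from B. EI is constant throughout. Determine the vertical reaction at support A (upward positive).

R_A = 51.54 kip

Release continuity at B by inserting a hinge; the redundant is the internal moment M_B. The primary structure is two simply-supported spans AB and BC.
Discontinuity in slope at B on the released structure — sum the simple-span end rotations:
  span AB: triangular load, peak 39.25: 7w₀L³/(360EI) = 468.7/EI
  span BC: UDL 37.4: wL³/(24EI) = 2693/EI
  span BC: point load 46.4 at a = 8.4: Pab(L + b)/(6LEI) = 304/EI
  relative rotation θ_0 = (468.7 + 2997)/EI = 3466/EI
A unit hogging moment at B produces rotation L₁/(3EI) + L₂/(3EI) = 6.833/EI.
Compatibility: M_B·(L₁+L₂)/(3EI) = θ_0, giving M_B = 507.1 kip·ft (hogging).
Span AB, ΣM about A with M_B applied at B: R_B^{AB}·8.5 = 472.6 + 507.1, so R_B^{AB} = 115.3 kip and R_A = 166.8 − 115.3 = 51.54 kip.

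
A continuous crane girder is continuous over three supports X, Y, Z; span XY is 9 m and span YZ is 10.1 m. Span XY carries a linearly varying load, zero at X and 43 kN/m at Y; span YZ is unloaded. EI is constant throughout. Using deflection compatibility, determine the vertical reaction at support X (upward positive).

R_X = 52.34 kN

Take M_Y as the redundant. Released structure: two simple spans XY and YZ with a hinge at Y.
Rotations at Y on the released spans (each span's end-slope, ×1/EI):
  span XY: triangular load, peak 43: w₀L³/(45EI) = 696.6/EI
  relative rotation θ_0 = (696.6 + 0)/EI = 696.6/EI
A unit hogging moment at Y produces rotation L₁/(3EI) + L₂/(3EI) = 6.367/EI.
Slope continuity at Y: θ_0 = M_Y·6.367/EI, so M_Y = 696.6/6.367 = 109.4 kN·m (hogging).
Span XY, ΣM about X with M_Y applied at Y: R_Y^{XY}·9 = 1161 + 109.4, so R_Y^{XY} = 141.2 kN and R_X = 193.5 − 141.2 = 52.34 kN.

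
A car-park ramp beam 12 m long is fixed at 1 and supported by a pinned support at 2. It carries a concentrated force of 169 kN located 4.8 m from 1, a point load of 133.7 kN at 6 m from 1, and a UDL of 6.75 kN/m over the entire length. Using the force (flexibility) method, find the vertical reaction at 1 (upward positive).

Take the reaction at 2 as the redundant and release it; the primary structure is a cantilever fixed at 1.
Downward deflection at the released point 2 due to the loads:
  point load 169 at a = 4.8: Pa²(3L − a)/(6EI) = 20248/EI
  point load 133.7 at a = 6: Pa²(3L − a)/(6EI) = 24066/EI
  UDL 6.75: wL⁴/(8EI) = 17496/EI
  δ_0 = 61810/EI
Tip deflection under a unit load at 2: L³/(3EI) = 576/EI.
Compatibility at 2: δ_0 − R_2·δ_{22} = 0, so R_2 = 61810/576 = 107.3 kN.
Vertical equilibrium: R_1 = ΣP − R_2 = 383.7 − 107.3 = 276.4 kN.

R_1 = 276.4 kN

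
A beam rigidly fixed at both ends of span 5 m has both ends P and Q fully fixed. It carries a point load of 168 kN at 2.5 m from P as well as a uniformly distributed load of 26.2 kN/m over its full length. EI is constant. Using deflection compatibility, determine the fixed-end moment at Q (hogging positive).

Take the two fixed-end moments M_P, M_Q as redundants; the released structure is the simple span PQ.
Simple-span end rotations at P and Q under the given loads:
  at P: point load 168 at a = 2.5: Pab(L + b)/(6LEI) = 262.5/EI
  at Q: point load 168 at a = 2.5: Pab(L + a)/(6LEI) = 262.5/EI
  at P: UDL 26.2: wL³/(24EI) = 136.5/EI
  at Q: UDL 26.2: wL³/(24EI) = 136.5/EI
  θ_P0 = 399/EI,  θ_Q0 = 399/EI
Flexibility coefficients: a unit moment at one end gives L/(3EI) there and L/(6EI) at the far end, so f₁₁ = f₂₂ = 1.667/EI and f₁₂ = f₂₁ = 0.8333/EI.
Compatibility — zero rotation at each built-in end:
  1.667 M_P + 0.8333 M_Q = 399
  0.8333 M_P + 1.667 M_Q = 399
Solving the pair gives M_P = 159.6 kN·m and M_Q = 159.6 kN·m (hogging).

M_Q = 159.6 kN·m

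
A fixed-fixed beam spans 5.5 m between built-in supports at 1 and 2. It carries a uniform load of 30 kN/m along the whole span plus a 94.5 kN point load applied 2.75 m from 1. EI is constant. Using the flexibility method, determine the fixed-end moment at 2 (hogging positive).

Release both end moments; the primary structure is a simply-supported span 12 with redundants M_1 and M_2.
Simple-span end rotations at 1 and 2 under the given loads:
  at 1: UDL 30: wL³/(24EI) = 208/EI
  at 2: UDL 30: wL³/(24EI) = 208/EI
  at 1: point load 94.5 at a = 2.75: Pab(L + b)/(6LEI) = 178.7/EI
  at 2: point load 94.5 at a = 2.75: Pab(L + a)/(6LEI) = 178.7/EI
  θ_10 = 386.6/EI,  θ_20 = 386.6/EI
Flexibility coefficients: a unit moment at one end gives L/(3EI) there and L/(6EI) at the far end, so f₁₁ = f₂₂ = 1.833/EI and f₁₂ = f₂₁ = 0.9167/EI.
Compatibility — zero rotation at each built-in end:
  1.833 M_1 + 0.9167 M_2 = 386.6
  0.9167 M_1 + 1.833 M_2 = 386.6
Solving the pair gives M_1 = 140.6 kN·m and M_2 = 140.6 kN·m (hogging).

M_2 = 140.6 kN·m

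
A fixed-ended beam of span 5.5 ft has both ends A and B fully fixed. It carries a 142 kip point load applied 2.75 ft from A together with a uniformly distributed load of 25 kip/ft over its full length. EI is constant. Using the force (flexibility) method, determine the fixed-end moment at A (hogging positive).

M_A = 160.6 kip·ft

Take the two fixed-end moments M_A, M_B as redundants; the released structure is the simple span AB.
On the primary (simply-supported) span, the end slopes from the loading are:
  at A: point load 142 at a = 2.75: Pab(L + b)/(6LEI) = 268.5/EI
  at B: point load 142 at a = 2.75: Pab(L + a)/(6LEI) = 268.5/EI
  at A: UDL 25: wL³/(24EI) = 173.3/EI
  at B: UDL 25: wL³/(24EI) = 173.3/EI
  θ_A0 = 441.8/EI,  θ_B0 = 441.8/EI
Flexibility coefficients: a unit moment at one end gives L/(3EI) there and L/(6EI) at the far end, so f₁₁ = f₂₂ = 1.833/EI and f₁₂ = f₂₁ = 0.9167/EI.
Compatibility — zero rotation at each built-in end:
  1.833 M_A + 0.9167 M_B = 441.8
  0.9167 M_A + 1.833 M_B = 441.8
Solving the pair gives M_A = 160.6 kip·ft and M_B = 160.6 kip·ft (hogging).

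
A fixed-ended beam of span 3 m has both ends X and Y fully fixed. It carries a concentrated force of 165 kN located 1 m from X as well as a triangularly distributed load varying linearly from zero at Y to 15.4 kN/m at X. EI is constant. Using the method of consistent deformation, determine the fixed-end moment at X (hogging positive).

Release both end moments; the primary structure is a simply-supported span XY with redundants M_X and M_Y.
Simple-span end rotations at X and Y under the given loads:
  at X: point load 165 at a = 1: Pab(L + b)/(6LEI) = 91.67/EI
  at Y: point load 165 at a = 1: Pab(L + a)/(6LEI) = 73.33/EI
  at X: triangular load, peak 15.4: w₀L³/(45EI) = 9.24/EI
  at Y: triangular load, peak 15.4: 7w₀L³/(360EI) = 8.085/EI
  θ_X0 = 100.9/EI,  θ_Y0 = 81.42/EI
Flexibility coefficients: a unit moment at one end gives L/(3EI) there and L/(6EI) at the far end, so f₁₁ = f₂₂ = 1/EI and f₁₂ = f₂₁ = 0.5/EI.
Compatibility — zero rotation at each built-in end:
  1 M_X + 0.5 M_Y = 100.9
  0.5 M_X + 1 M_Y = 81.42
Solving the pair gives M_X = 80.26 kN·m and M_Y = 41.29 kN·m (hogging).

M_X = 80.26 kN·m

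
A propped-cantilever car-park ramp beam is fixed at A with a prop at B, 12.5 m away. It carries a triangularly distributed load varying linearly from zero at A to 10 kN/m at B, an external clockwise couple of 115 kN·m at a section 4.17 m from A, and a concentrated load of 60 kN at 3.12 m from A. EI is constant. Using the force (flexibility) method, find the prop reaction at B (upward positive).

R_B = 47.19 kN

Choose R_B as the redundant. The primary structure is the cantilever fixed at A.
Primary-structure tip deflection at B by superposition:
  triangular load, peak 10 at the free end: 11w₀L⁴/(120EI) = 22380/EI
  clockwise couple 115 at a = 4.17: M₀a(2L − a)/(2EI) = 4995/EI
  point load 60 at a = 3.12: Pa²(3L − a)/(6EI) = 3347/EI
  δ_0 = 30721/EI
Flexibility coefficient — unit upward force at B: δ_{BB} = L³/(3EI) = 651/EI.
The prop prevents deflection at B: R_B = δ_0/δ_{BB} = 30721/651 = 47.19 kN.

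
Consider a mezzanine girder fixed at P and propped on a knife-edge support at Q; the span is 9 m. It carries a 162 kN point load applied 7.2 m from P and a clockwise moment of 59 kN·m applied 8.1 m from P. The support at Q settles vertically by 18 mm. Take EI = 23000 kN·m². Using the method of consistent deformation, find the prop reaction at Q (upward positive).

Release the roller at Q. Primary structure: cantilever fixed at P.
Free-end deflection of the primary structure under the applied loading (downward +):
  point load 162 at a = 7.2: Pa²(3L − a)/(6EI) = 27714/EI
  clockwise couple 59 at a = 8.1: M₀a(2L − a)/(2EI) = 2366/EI
  δ_0 = 30079/EI
Tip deflection under a unit load at Q: L³/(3EI) = 243/EI.
With EI = 23000 kN·m²: δ_0 = 1.3078 m and δ_{QQ} = 0.010565 m/kN.
Compatibility — the beam at Q must follow the support down by 0.018 m: δ_0 − R_Q·δ_{QQ} = 0.018, so R_Q = (1.3078 − 0.018)/0.010565 = 122.1 kN.

R_Q = 122.1 kN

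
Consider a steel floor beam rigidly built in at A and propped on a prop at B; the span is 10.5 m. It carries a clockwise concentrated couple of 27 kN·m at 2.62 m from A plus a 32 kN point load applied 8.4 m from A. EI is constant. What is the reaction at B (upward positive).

R_B = 24.21 kN

Release the roller at B. Primary structure: cantilever fixed at A.
Downward deflection at the released point B due to the loads:
  clockwise couple 27 at a = 2.62: M₀a(2L − a)/(2EI) = 650.1/EI
  point load 32 at a = 8.4: Pa²(3L − a)/(6EI) = 8693/EI
  δ_0 = 9343/EI
Flexibility coefficient — unit upward force at B: δ_{BB} = L³/(3EI) = 385.9/EI.
Compatibility at B: δ_0 − R_B·δ_{BB} = 0, so R_B = 9343/385.9 = 24.21 kN.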